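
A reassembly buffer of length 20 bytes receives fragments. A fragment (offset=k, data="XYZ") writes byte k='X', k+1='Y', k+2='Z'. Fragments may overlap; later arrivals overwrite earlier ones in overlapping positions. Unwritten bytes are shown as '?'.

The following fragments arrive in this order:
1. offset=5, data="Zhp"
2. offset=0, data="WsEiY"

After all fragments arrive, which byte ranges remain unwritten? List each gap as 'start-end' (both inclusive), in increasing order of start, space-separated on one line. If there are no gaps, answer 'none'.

Fragment 1: offset=5 len=3
Fragment 2: offset=0 len=5
Gaps: 8-19

Answer: 8-19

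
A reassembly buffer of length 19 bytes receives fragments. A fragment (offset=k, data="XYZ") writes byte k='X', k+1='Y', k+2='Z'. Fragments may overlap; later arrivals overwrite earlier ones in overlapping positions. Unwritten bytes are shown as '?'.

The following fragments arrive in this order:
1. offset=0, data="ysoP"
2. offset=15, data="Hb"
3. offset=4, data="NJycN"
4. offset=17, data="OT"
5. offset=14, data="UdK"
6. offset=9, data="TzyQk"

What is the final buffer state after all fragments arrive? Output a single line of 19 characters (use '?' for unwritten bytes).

Fragment 1: offset=0 data="ysoP" -> buffer=ysoP???????????????
Fragment 2: offset=15 data="Hb" -> buffer=ysoP???????????Hb??
Fragment 3: offset=4 data="NJycN" -> buffer=ysoPNJycN??????Hb??
Fragment 4: offset=17 data="OT" -> buffer=ysoPNJycN??????HbOT
Fragment 5: offset=14 data="UdK" -> buffer=ysoPNJycN?????UdKOT
Fragment 6: offset=9 data="TzyQk" -> buffer=ysoPNJycNTzyQkUdKOT

Answer: ysoPNJycNTzyQkUdKOT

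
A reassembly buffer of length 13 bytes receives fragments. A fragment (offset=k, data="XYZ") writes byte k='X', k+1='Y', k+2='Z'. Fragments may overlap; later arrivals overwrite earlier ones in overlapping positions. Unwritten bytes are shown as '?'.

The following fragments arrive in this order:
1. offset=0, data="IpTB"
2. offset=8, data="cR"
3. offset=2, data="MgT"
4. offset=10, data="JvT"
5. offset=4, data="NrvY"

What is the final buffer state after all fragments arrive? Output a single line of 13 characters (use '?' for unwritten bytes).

Fragment 1: offset=0 data="IpTB" -> buffer=IpTB?????????
Fragment 2: offset=8 data="cR" -> buffer=IpTB????cR???
Fragment 3: offset=2 data="MgT" -> buffer=IpMgT???cR???
Fragment 4: offset=10 data="JvT" -> buffer=IpMgT???cRJvT
Fragment 5: offset=4 data="NrvY" -> buffer=IpMgNrvYcRJvT

Answer: IpMgNrvYcRJvT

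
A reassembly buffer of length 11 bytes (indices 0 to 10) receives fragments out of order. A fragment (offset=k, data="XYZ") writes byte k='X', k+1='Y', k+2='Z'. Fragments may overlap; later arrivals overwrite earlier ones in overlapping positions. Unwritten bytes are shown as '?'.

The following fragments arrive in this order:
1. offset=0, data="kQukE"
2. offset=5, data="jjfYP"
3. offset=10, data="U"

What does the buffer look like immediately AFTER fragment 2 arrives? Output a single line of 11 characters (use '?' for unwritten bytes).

Answer: kQukEjjfYP?

Derivation:
Fragment 1: offset=0 data="kQukE" -> buffer=kQukE??????
Fragment 2: offset=5 data="jjfYP" -> buffer=kQukEjjfYP?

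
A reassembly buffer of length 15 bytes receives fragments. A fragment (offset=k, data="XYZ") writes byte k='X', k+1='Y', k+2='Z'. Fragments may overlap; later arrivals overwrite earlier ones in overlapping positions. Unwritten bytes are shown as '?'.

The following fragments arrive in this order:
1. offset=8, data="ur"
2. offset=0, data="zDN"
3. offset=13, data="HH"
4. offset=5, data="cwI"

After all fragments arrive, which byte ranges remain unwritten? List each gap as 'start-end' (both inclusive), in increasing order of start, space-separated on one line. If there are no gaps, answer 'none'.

Answer: 3-4 10-12

Derivation:
Fragment 1: offset=8 len=2
Fragment 2: offset=0 len=3
Fragment 3: offset=13 len=2
Fragment 4: offset=5 len=3
Gaps: 3-4 10-12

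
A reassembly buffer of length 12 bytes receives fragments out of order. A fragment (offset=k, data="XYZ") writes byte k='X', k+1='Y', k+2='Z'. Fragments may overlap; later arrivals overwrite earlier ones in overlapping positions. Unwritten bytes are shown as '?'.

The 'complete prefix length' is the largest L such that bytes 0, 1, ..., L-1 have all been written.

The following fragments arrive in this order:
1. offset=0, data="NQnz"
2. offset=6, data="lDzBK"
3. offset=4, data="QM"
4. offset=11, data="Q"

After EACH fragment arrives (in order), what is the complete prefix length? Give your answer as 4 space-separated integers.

Fragment 1: offset=0 data="NQnz" -> buffer=NQnz???????? -> prefix_len=4
Fragment 2: offset=6 data="lDzBK" -> buffer=NQnz??lDzBK? -> prefix_len=4
Fragment 3: offset=4 data="QM" -> buffer=NQnzQMlDzBK? -> prefix_len=11
Fragment 4: offset=11 data="Q" -> buffer=NQnzQMlDzBKQ -> prefix_len=12

Answer: 4 4 11 12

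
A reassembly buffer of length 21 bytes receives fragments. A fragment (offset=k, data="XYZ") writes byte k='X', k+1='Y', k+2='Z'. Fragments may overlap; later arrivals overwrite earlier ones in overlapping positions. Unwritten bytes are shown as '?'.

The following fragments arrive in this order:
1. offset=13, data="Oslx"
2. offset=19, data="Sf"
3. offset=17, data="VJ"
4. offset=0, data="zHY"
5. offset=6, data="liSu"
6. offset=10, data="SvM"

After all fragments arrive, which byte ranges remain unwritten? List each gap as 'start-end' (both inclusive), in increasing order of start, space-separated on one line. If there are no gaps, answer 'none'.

Answer: 3-5

Derivation:
Fragment 1: offset=13 len=4
Fragment 2: offset=19 len=2
Fragment 3: offset=17 len=2
Fragment 4: offset=0 len=3
Fragment 5: offset=6 len=4
Fragment 6: offset=10 len=3
Gaps: 3-5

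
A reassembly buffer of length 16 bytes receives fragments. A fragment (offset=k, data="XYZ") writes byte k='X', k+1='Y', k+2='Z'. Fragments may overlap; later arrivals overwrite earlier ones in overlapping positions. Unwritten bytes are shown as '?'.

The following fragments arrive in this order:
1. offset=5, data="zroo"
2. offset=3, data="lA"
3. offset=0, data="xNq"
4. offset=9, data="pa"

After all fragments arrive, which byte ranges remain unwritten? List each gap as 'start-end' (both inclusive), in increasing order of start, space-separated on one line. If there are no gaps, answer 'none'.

Fragment 1: offset=5 len=4
Fragment 2: offset=3 len=2
Fragment 3: offset=0 len=3
Fragment 4: offset=9 len=2
Gaps: 11-15

Answer: 11-15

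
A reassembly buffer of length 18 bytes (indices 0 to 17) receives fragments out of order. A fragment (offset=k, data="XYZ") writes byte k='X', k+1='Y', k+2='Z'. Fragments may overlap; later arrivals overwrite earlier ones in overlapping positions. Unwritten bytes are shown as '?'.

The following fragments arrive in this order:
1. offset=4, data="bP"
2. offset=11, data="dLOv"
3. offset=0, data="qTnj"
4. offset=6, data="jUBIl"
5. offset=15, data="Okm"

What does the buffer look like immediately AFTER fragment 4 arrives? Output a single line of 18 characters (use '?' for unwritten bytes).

Answer: qTnjbPjUBIldLOv???

Derivation:
Fragment 1: offset=4 data="bP" -> buffer=????bP????????????
Fragment 2: offset=11 data="dLOv" -> buffer=????bP?????dLOv???
Fragment 3: offset=0 data="qTnj" -> buffer=qTnjbP?????dLOv???
Fragment 4: offset=6 data="jUBIl" -> buffer=qTnjbPjUBIldLOv???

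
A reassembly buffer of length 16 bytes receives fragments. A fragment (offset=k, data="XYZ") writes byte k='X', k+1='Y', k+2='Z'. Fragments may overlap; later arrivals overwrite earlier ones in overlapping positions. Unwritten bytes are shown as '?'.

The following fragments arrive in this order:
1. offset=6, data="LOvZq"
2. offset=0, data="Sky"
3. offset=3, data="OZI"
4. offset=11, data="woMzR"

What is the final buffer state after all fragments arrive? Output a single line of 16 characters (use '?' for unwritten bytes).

Answer: SkyOZILOvZqwoMzR

Derivation:
Fragment 1: offset=6 data="LOvZq" -> buffer=??????LOvZq?????
Fragment 2: offset=0 data="Sky" -> buffer=Sky???LOvZq?????
Fragment 3: offset=3 data="OZI" -> buffer=SkyOZILOvZq?????
Fragment 4: offset=11 data="woMzR" -> buffer=SkyOZILOvZqwoMzR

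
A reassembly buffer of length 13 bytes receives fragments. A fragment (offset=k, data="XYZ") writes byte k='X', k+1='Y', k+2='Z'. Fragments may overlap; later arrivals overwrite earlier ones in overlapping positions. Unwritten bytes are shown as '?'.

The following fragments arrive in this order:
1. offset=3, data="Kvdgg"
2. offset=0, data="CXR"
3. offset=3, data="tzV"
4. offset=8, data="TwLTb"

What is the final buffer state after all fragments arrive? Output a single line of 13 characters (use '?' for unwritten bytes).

Answer: CXRtzVggTwLTb

Derivation:
Fragment 1: offset=3 data="Kvdgg" -> buffer=???Kvdgg?????
Fragment 2: offset=0 data="CXR" -> buffer=CXRKvdgg?????
Fragment 3: offset=3 data="tzV" -> buffer=CXRtzVgg?????
Fragment 4: offset=8 data="TwLTb" -> buffer=CXRtzVggTwLTb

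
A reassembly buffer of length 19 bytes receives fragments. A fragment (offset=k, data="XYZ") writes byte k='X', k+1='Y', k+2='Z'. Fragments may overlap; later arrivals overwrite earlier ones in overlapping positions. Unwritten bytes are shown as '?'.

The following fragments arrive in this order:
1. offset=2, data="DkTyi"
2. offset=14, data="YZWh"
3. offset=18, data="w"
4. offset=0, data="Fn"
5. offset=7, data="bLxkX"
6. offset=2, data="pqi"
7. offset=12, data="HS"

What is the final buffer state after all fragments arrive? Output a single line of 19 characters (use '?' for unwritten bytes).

Answer: FnpqiyibLxkXHSYZWhw

Derivation:
Fragment 1: offset=2 data="DkTyi" -> buffer=??DkTyi????????????
Fragment 2: offset=14 data="YZWh" -> buffer=??DkTyi???????YZWh?
Fragment 3: offset=18 data="w" -> buffer=??DkTyi???????YZWhw
Fragment 4: offset=0 data="Fn" -> buffer=FnDkTyi???????YZWhw
Fragment 5: offset=7 data="bLxkX" -> buffer=FnDkTyibLxkX??YZWhw
Fragment 6: offset=2 data="pqi" -> buffer=FnpqiyibLxkX??YZWhw
Fragment 7: offset=12 data="HS" -> buffer=FnpqiyibLxkXHSYZWhw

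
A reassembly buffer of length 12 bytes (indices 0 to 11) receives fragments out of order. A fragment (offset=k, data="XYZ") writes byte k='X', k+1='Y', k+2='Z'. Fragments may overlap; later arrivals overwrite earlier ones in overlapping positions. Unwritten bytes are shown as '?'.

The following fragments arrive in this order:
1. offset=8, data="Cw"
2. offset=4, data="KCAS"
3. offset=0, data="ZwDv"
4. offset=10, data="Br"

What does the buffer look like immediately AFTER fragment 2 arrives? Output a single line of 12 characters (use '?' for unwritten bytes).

Answer: ????KCASCw??

Derivation:
Fragment 1: offset=8 data="Cw" -> buffer=????????Cw??
Fragment 2: offset=4 data="KCAS" -> buffer=????KCASCw??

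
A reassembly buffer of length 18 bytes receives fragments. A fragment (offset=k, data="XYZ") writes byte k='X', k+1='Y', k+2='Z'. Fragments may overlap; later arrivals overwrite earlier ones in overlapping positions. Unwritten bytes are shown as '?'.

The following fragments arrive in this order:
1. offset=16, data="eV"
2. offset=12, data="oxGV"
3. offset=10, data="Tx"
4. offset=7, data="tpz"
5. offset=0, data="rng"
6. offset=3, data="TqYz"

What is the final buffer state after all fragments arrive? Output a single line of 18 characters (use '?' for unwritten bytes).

Answer: rngTqYztpzTxoxGVeV

Derivation:
Fragment 1: offset=16 data="eV" -> buffer=????????????????eV
Fragment 2: offset=12 data="oxGV" -> buffer=????????????oxGVeV
Fragment 3: offset=10 data="Tx" -> buffer=??????????TxoxGVeV
Fragment 4: offset=7 data="tpz" -> buffer=???????tpzTxoxGVeV
Fragment 5: offset=0 data="rng" -> buffer=rng????tpzTxoxGVeV
Fragment 6: offset=3 data="TqYz" -> buffer=rngTqYztpzTxoxGVeV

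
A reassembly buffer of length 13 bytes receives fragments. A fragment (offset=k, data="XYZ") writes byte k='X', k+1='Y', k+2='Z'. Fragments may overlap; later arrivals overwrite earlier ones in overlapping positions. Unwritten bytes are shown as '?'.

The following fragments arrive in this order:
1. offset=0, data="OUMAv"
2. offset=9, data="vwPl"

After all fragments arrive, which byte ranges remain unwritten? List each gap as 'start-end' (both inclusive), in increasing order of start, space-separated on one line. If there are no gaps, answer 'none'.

Fragment 1: offset=0 len=5
Fragment 2: offset=9 len=4
Gaps: 5-8

Answer: 5-8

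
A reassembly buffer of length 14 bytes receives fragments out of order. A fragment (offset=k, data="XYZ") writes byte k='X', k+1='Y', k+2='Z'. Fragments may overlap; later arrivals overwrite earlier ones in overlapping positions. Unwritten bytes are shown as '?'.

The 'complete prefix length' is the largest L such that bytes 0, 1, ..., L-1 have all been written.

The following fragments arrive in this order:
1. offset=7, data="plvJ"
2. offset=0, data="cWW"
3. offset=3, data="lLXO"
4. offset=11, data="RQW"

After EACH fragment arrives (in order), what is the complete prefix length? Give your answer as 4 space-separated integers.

Answer: 0 3 11 14

Derivation:
Fragment 1: offset=7 data="plvJ" -> buffer=???????plvJ??? -> prefix_len=0
Fragment 2: offset=0 data="cWW" -> buffer=cWW????plvJ??? -> prefix_len=3
Fragment 3: offset=3 data="lLXO" -> buffer=cWWlLXOplvJ??? -> prefix_len=11
Fragment 4: offset=11 data="RQW" -> buffer=cWWlLXOplvJRQW -> prefix_len=14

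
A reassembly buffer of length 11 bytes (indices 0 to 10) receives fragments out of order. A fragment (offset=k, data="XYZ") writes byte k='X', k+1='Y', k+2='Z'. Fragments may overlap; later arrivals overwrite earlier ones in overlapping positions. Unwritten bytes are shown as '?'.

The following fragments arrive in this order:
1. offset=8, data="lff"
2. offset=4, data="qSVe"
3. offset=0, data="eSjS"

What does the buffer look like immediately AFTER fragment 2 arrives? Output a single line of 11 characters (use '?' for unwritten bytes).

Fragment 1: offset=8 data="lff" -> buffer=????????lff
Fragment 2: offset=4 data="qSVe" -> buffer=????qSVelff

Answer: ????qSVelff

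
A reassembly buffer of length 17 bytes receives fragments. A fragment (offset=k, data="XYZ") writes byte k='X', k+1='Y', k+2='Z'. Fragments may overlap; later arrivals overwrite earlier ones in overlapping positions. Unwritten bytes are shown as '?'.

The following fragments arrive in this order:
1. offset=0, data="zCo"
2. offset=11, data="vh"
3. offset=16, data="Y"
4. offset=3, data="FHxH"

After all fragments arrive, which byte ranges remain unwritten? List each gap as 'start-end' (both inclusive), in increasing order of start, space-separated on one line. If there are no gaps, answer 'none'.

Answer: 7-10 13-15

Derivation:
Fragment 1: offset=0 len=3
Fragment 2: offset=11 len=2
Fragment 3: offset=16 len=1
Fragment 4: offset=3 len=4
Gaps: 7-10 13-15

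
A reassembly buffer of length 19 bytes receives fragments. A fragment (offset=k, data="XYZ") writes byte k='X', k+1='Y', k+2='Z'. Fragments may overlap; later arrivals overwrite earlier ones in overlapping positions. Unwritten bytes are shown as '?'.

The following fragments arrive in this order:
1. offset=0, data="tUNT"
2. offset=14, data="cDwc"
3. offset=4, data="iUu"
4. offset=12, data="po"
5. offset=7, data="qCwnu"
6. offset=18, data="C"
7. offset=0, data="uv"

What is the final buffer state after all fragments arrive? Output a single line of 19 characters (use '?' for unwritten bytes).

Answer: uvNTiUuqCwnupocDwcC

Derivation:
Fragment 1: offset=0 data="tUNT" -> buffer=tUNT???????????????
Fragment 2: offset=14 data="cDwc" -> buffer=tUNT??????????cDwc?
Fragment 3: offset=4 data="iUu" -> buffer=tUNTiUu???????cDwc?
Fragment 4: offset=12 data="po" -> buffer=tUNTiUu?????pocDwc?
Fragment 5: offset=7 data="qCwnu" -> buffer=tUNTiUuqCwnupocDwc?
Fragment 6: offset=18 data="C" -> buffer=tUNTiUuqCwnupocDwcC
Fragment 7: offset=0 data="uv" -> buffer=uvNTiUuqCwnupocDwcC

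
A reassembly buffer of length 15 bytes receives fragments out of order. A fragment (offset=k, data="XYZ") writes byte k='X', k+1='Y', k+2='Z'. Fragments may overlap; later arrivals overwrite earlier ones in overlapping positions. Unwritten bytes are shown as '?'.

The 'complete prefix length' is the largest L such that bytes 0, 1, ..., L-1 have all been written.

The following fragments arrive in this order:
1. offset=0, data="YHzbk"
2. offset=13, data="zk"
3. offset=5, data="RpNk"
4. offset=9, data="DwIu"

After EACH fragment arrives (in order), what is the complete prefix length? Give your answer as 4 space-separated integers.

Fragment 1: offset=0 data="YHzbk" -> buffer=YHzbk?????????? -> prefix_len=5
Fragment 2: offset=13 data="zk" -> buffer=YHzbk????????zk -> prefix_len=5
Fragment 3: offset=5 data="RpNk" -> buffer=YHzbkRpNk????zk -> prefix_len=9
Fragment 4: offset=9 data="DwIu" -> buffer=YHzbkRpNkDwIuzk -> prefix_len=15

Answer: 5 5 9 15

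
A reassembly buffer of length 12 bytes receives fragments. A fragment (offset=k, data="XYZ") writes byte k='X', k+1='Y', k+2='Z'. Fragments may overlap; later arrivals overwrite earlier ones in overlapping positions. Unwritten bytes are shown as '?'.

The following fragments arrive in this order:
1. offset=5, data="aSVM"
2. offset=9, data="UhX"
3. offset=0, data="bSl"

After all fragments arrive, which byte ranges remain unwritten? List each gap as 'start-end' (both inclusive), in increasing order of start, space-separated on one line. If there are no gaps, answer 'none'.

Fragment 1: offset=5 len=4
Fragment 2: offset=9 len=3
Fragment 3: offset=0 len=3
Gaps: 3-4

Answer: 3-4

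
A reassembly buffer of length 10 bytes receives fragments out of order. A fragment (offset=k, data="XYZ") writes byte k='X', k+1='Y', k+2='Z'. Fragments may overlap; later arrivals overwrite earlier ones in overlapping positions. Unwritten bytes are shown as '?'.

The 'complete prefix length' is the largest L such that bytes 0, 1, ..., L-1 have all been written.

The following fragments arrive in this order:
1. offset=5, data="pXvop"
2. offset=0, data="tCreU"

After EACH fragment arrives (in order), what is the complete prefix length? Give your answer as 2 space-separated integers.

Fragment 1: offset=5 data="pXvop" -> buffer=?????pXvop -> prefix_len=0
Fragment 2: offset=0 data="tCreU" -> buffer=tCreUpXvop -> prefix_len=10

Answer: 0 10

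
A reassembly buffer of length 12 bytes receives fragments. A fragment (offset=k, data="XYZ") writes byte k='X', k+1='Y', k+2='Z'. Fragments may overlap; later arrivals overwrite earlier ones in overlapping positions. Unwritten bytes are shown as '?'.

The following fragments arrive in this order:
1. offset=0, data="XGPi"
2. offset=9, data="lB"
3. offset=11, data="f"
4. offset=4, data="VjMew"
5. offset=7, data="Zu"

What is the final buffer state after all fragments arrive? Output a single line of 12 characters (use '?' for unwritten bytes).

Fragment 1: offset=0 data="XGPi" -> buffer=XGPi????????
Fragment 2: offset=9 data="lB" -> buffer=XGPi?????lB?
Fragment 3: offset=11 data="f" -> buffer=XGPi?????lBf
Fragment 4: offset=4 data="VjMew" -> buffer=XGPiVjMewlBf
Fragment 5: offset=7 data="Zu" -> buffer=XGPiVjMZulBf

Answer: XGPiVjMZulBf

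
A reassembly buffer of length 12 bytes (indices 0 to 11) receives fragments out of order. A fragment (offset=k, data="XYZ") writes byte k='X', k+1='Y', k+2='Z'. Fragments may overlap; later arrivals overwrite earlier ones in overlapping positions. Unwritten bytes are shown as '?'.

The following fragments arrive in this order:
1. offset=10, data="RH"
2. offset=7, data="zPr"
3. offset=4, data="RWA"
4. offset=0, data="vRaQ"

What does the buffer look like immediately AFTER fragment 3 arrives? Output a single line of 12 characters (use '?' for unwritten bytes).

Answer: ????RWAzPrRH

Derivation:
Fragment 1: offset=10 data="RH" -> buffer=??????????RH
Fragment 2: offset=7 data="zPr" -> buffer=???????zPrRH
Fragment 3: offset=4 data="RWA" -> buffer=????RWAzPrRH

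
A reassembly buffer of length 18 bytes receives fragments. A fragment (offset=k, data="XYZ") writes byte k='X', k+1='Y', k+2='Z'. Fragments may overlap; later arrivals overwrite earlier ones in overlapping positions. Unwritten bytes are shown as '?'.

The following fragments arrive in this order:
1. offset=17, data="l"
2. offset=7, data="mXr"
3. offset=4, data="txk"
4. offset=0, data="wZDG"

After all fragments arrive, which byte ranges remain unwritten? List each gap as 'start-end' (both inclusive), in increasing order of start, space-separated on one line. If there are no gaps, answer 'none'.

Answer: 10-16

Derivation:
Fragment 1: offset=17 len=1
Fragment 2: offset=7 len=3
Fragment 3: offset=4 len=3
Fragment 4: offset=0 len=4
Gaps: 10-16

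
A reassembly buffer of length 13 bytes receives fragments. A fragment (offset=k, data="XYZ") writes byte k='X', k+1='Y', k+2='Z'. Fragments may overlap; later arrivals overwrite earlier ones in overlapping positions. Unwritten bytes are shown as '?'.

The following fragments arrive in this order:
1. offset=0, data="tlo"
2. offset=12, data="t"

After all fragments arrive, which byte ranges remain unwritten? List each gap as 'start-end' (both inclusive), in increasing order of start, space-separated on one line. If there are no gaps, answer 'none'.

Answer: 3-11

Derivation:
Fragment 1: offset=0 len=3
Fragment 2: offset=12 len=1
Gaps: 3-11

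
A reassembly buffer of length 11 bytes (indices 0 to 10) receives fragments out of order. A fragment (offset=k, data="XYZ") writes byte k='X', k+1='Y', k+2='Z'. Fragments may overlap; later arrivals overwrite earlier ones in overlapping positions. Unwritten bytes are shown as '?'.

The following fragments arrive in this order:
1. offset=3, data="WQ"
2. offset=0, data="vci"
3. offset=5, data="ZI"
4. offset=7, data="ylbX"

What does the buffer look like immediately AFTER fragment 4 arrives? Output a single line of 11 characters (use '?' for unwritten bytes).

Fragment 1: offset=3 data="WQ" -> buffer=???WQ??????
Fragment 2: offset=0 data="vci" -> buffer=vciWQ??????
Fragment 3: offset=5 data="ZI" -> buffer=vciWQZI????
Fragment 4: offset=7 data="ylbX" -> buffer=vciWQZIylbX

Answer: vciWQZIylbX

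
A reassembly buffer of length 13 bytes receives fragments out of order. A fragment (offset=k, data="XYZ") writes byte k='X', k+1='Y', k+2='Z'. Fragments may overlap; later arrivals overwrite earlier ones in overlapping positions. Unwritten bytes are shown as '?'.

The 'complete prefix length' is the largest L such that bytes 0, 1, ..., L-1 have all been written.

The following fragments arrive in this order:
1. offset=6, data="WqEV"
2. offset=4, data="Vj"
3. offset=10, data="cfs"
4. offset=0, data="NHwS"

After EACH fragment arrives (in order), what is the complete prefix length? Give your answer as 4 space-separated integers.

Fragment 1: offset=6 data="WqEV" -> buffer=??????WqEV??? -> prefix_len=0
Fragment 2: offset=4 data="Vj" -> buffer=????VjWqEV??? -> prefix_len=0
Fragment 3: offset=10 data="cfs" -> buffer=????VjWqEVcfs -> prefix_len=0
Fragment 4: offset=0 data="NHwS" -> buffer=NHwSVjWqEVcfs -> prefix_len=13

Answer: 0 0 0 13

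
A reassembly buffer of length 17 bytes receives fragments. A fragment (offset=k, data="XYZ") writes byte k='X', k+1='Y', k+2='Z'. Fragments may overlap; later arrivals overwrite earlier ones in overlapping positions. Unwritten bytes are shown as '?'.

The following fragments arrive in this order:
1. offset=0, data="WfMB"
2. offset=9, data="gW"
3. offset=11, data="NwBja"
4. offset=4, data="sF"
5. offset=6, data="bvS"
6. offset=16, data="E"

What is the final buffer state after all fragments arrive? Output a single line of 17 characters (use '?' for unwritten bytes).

Answer: WfMBsFbvSgWNwBjaE

Derivation:
Fragment 1: offset=0 data="WfMB" -> buffer=WfMB?????????????
Fragment 2: offset=9 data="gW" -> buffer=WfMB?????gW??????
Fragment 3: offset=11 data="NwBja" -> buffer=WfMB?????gWNwBja?
Fragment 4: offset=4 data="sF" -> buffer=WfMBsF???gWNwBja?
Fragment 5: offset=6 data="bvS" -> buffer=WfMBsFbvSgWNwBja?
Fragment 6: offset=16 data="E" -> buffer=WfMBsFbvSgWNwBjaE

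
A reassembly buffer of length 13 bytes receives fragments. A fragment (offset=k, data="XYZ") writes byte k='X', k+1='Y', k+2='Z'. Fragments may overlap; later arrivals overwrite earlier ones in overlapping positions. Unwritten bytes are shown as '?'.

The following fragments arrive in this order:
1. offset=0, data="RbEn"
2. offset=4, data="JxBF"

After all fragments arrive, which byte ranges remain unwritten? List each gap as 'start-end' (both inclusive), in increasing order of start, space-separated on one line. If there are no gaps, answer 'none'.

Fragment 1: offset=0 len=4
Fragment 2: offset=4 len=4
Gaps: 8-12

Answer: 8-12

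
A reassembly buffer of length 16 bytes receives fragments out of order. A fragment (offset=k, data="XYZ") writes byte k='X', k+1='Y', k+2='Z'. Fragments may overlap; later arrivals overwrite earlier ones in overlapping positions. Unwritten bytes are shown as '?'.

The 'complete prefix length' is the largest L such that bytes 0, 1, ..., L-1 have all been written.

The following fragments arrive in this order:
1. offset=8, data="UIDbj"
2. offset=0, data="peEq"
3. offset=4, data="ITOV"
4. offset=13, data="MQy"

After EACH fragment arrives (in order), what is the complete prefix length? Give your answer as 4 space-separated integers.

Fragment 1: offset=8 data="UIDbj" -> buffer=????????UIDbj??? -> prefix_len=0
Fragment 2: offset=0 data="peEq" -> buffer=peEq????UIDbj??? -> prefix_len=4
Fragment 3: offset=4 data="ITOV" -> buffer=peEqITOVUIDbj??? -> prefix_len=13
Fragment 4: offset=13 data="MQy" -> buffer=peEqITOVUIDbjMQy -> prefix_len=16

Answer: 0 4 13 16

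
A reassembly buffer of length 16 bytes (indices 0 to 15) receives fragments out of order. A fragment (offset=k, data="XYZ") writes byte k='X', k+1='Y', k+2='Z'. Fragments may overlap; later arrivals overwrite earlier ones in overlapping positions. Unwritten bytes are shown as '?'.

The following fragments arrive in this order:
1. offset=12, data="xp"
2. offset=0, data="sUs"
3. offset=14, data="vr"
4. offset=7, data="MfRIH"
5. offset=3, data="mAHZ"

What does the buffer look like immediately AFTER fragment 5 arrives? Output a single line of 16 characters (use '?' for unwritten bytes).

Answer: sUsmAHZMfRIHxpvr

Derivation:
Fragment 1: offset=12 data="xp" -> buffer=????????????xp??
Fragment 2: offset=0 data="sUs" -> buffer=sUs?????????xp??
Fragment 3: offset=14 data="vr" -> buffer=sUs?????????xpvr
Fragment 4: offset=7 data="MfRIH" -> buffer=sUs????MfRIHxpvr
Fragment 5: offset=3 data="mAHZ" -> buffer=sUsmAHZMfRIHxpvr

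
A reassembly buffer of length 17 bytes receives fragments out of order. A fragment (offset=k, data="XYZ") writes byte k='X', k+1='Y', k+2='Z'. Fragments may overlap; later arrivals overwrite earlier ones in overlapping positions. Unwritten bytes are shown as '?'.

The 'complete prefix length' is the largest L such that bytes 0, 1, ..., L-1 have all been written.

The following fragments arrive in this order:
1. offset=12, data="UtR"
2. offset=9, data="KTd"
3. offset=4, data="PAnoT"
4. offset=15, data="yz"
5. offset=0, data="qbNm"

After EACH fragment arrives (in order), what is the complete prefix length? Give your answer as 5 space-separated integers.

Answer: 0 0 0 0 17

Derivation:
Fragment 1: offset=12 data="UtR" -> buffer=????????????UtR?? -> prefix_len=0
Fragment 2: offset=9 data="KTd" -> buffer=?????????KTdUtR?? -> prefix_len=0
Fragment 3: offset=4 data="PAnoT" -> buffer=????PAnoTKTdUtR?? -> prefix_len=0
Fragment 4: offset=15 data="yz" -> buffer=????PAnoTKTdUtRyz -> prefix_len=0
Fragment 5: offset=0 data="qbNm" -> buffer=qbNmPAnoTKTdUtRyz -> prefix_len=17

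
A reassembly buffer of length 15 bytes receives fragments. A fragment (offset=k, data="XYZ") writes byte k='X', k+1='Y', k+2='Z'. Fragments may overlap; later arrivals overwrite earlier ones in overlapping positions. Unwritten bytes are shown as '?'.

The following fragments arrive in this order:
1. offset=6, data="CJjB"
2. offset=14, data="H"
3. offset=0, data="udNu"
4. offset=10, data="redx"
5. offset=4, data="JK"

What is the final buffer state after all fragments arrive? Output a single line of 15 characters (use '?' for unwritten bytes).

Answer: udNuJKCJjBredxH

Derivation:
Fragment 1: offset=6 data="CJjB" -> buffer=??????CJjB?????
Fragment 2: offset=14 data="H" -> buffer=??????CJjB????H
Fragment 3: offset=0 data="udNu" -> buffer=udNu??CJjB????H
Fragment 4: offset=10 data="redx" -> buffer=udNu??CJjBredxH
Fragment 5: offset=4 data="JK" -> buffer=udNuJKCJjBredxH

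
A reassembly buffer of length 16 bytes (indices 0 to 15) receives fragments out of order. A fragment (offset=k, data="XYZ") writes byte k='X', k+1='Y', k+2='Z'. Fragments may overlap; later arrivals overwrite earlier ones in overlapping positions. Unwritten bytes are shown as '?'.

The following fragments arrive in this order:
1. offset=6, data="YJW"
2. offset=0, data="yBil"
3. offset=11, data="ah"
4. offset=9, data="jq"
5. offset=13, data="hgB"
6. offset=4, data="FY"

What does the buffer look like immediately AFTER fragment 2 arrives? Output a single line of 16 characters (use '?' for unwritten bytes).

Answer: yBil??YJW???????

Derivation:
Fragment 1: offset=6 data="YJW" -> buffer=??????YJW???????
Fragment 2: offset=0 data="yBil" -> buffer=yBil??YJW???????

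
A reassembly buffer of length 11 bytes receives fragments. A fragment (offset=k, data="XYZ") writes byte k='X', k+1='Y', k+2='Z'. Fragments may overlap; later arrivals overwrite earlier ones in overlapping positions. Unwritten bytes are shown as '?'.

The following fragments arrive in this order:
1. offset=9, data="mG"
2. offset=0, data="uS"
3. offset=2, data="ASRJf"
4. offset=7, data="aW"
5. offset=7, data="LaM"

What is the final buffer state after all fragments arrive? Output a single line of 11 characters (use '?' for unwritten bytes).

Fragment 1: offset=9 data="mG" -> buffer=?????????mG
Fragment 2: offset=0 data="uS" -> buffer=uS???????mG
Fragment 3: offset=2 data="ASRJf" -> buffer=uSASRJf??mG
Fragment 4: offset=7 data="aW" -> buffer=uSASRJfaWmG
Fragment 5: offset=7 data="LaM" -> buffer=uSASRJfLaMG

Answer: uSASRJfLaMG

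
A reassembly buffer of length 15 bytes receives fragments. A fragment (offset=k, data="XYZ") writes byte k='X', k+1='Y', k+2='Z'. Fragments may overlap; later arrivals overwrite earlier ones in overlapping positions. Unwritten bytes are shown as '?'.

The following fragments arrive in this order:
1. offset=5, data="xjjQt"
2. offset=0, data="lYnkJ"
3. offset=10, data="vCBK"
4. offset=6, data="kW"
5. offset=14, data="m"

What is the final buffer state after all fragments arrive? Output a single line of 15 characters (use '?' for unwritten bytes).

Answer: lYnkJxkWQtvCBKm

Derivation:
Fragment 1: offset=5 data="xjjQt" -> buffer=?????xjjQt?????
Fragment 2: offset=0 data="lYnkJ" -> buffer=lYnkJxjjQt?????
Fragment 3: offset=10 data="vCBK" -> buffer=lYnkJxjjQtvCBK?
Fragment 4: offset=6 data="kW" -> buffer=lYnkJxkWQtvCBK?
Fragment 5: offset=14 data="m" -> buffer=lYnkJxkWQtvCBKm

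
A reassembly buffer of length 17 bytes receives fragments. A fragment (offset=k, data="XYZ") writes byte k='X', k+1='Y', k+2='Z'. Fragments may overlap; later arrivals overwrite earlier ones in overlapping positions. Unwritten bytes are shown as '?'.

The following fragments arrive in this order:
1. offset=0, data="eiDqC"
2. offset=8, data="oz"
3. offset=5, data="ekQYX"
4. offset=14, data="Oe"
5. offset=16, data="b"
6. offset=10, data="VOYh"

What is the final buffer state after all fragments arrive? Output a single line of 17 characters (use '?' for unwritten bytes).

Fragment 1: offset=0 data="eiDqC" -> buffer=eiDqC????????????
Fragment 2: offset=8 data="oz" -> buffer=eiDqC???oz???????
Fragment 3: offset=5 data="ekQYX" -> buffer=eiDqCekQYX???????
Fragment 4: offset=14 data="Oe" -> buffer=eiDqCekQYX????Oe?
Fragment 5: offset=16 data="b" -> buffer=eiDqCekQYX????Oeb
Fragment 6: offset=10 data="VOYh" -> buffer=eiDqCekQYXVOYhOeb

Answer: eiDqCekQYXVOYhOeb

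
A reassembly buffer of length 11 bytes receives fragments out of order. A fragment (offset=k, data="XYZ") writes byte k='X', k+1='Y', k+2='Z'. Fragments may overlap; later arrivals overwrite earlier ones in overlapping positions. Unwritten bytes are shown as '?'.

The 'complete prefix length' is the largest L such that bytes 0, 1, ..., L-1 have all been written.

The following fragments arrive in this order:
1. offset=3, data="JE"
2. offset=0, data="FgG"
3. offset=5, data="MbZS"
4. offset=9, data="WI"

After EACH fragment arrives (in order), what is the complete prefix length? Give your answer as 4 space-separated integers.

Fragment 1: offset=3 data="JE" -> buffer=???JE?????? -> prefix_len=0
Fragment 2: offset=0 data="FgG" -> buffer=FgGJE?????? -> prefix_len=5
Fragment 3: offset=5 data="MbZS" -> buffer=FgGJEMbZS?? -> prefix_len=9
Fragment 4: offset=9 data="WI" -> buffer=FgGJEMbZSWI -> prefix_len=11

Answer: 0 5 9 11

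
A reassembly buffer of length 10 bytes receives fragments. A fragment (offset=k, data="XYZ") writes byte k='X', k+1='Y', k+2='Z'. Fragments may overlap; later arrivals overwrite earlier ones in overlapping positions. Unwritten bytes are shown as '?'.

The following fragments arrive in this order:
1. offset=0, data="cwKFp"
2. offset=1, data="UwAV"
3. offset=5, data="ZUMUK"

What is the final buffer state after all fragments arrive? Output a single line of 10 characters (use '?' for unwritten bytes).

Fragment 1: offset=0 data="cwKFp" -> buffer=cwKFp?????
Fragment 2: offset=1 data="UwAV" -> buffer=cUwAV?????
Fragment 3: offset=5 data="ZUMUK" -> buffer=cUwAVZUMUK

Answer: cUwAVZUMUK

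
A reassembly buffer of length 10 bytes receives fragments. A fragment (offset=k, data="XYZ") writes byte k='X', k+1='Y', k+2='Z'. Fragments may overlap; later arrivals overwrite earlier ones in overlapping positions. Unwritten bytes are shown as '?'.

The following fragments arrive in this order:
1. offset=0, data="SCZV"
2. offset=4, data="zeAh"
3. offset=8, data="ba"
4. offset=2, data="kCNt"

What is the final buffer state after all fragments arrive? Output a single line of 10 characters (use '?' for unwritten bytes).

Fragment 1: offset=0 data="SCZV" -> buffer=SCZV??????
Fragment 2: offset=4 data="zeAh" -> buffer=SCZVzeAh??
Fragment 3: offset=8 data="ba" -> buffer=SCZVzeAhba
Fragment 4: offset=2 data="kCNt" -> buffer=SCkCNtAhba

Answer: SCkCNtAhba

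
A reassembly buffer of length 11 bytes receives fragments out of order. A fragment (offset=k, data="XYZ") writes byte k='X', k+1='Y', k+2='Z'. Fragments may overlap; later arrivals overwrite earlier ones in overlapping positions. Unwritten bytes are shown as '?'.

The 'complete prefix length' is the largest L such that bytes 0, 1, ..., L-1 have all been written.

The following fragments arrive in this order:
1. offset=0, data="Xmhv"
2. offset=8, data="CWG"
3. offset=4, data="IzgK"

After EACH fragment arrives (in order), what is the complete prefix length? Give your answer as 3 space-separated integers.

Answer: 4 4 11

Derivation:
Fragment 1: offset=0 data="Xmhv" -> buffer=Xmhv??????? -> prefix_len=4
Fragment 2: offset=8 data="CWG" -> buffer=Xmhv????CWG -> prefix_len=4
Fragment 3: offset=4 data="IzgK" -> buffer=XmhvIzgKCWG -> prefix_len=11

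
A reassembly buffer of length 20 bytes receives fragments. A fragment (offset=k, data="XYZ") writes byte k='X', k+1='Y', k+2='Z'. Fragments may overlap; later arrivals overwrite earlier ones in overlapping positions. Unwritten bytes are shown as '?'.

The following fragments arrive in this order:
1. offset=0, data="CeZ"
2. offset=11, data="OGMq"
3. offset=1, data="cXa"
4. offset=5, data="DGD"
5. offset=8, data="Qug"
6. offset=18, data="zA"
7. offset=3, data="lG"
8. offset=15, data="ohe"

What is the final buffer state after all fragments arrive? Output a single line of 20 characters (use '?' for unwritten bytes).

Answer: CcXlGDGDQugOGMqohezA

Derivation:
Fragment 1: offset=0 data="CeZ" -> buffer=CeZ?????????????????
Fragment 2: offset=11 data="OGMq" -> buffer=CeZ????????OGMq?????
Fragment 3: offset=1 data="cXa" -> buffer=CcXa???????OGMq?????
Fragment 4: offset=5 data="DGD" -> buffer=CcXa?DGD???OGMq?????
Fragment 5: offset=8 data="Qug" -> buffer=CcXa?DGDQugOGMq?????
Fragment 6: offset=18 data="zA" -> buffer=CcXa?DGDQugOGMq???zA
Fragment 7: offset=3 data="lG" -> buffer=CcXlGDGDQugOGMq???zA
Fragment 8: offset=15 data="ohe" -> buffer=CcXlGDGDQugOGMqohezA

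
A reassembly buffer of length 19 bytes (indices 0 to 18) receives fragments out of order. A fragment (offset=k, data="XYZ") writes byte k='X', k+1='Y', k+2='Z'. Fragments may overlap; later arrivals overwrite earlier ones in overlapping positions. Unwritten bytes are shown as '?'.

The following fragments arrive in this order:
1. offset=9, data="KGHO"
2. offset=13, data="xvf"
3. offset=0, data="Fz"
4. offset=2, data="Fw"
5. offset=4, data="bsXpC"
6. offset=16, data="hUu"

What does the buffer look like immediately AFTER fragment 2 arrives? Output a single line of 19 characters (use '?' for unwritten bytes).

Answer: ?????????KGHOxvf???

Derivation:
Fragment 1: offset=9 data="KGHO" -> buffer=?????????KGHO??????
Fragment 2: offset=13 data="xvf" -> buffer=?????????KGHOxvf???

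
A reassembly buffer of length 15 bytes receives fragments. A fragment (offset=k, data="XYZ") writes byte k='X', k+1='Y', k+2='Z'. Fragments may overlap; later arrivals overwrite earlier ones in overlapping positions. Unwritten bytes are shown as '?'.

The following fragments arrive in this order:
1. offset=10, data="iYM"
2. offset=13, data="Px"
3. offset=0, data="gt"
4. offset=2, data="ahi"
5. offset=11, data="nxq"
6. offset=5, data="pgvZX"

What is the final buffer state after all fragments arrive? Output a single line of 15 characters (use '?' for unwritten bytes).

Fragment 1: offset=10 data="iYM" -> buffer=??????????iYM??
Fragment 2: offset=13 data="Px" -> buffer=??????????iYMPx
Fragment 3: offset=0 data="gt" -> buffer=gt????????iYMPx
Fragment 4: offset=2 data="ahi" -> buffer=gtahi?????iYMPx
Fragment 5: offset=11 data="nxq" -> buffer=gtahi?????inxqx
Fragment 6: offset=5 data="pgvZX" -> buffer=gtahipgvZXinxqx

Answer: gtahipgvZXinxqx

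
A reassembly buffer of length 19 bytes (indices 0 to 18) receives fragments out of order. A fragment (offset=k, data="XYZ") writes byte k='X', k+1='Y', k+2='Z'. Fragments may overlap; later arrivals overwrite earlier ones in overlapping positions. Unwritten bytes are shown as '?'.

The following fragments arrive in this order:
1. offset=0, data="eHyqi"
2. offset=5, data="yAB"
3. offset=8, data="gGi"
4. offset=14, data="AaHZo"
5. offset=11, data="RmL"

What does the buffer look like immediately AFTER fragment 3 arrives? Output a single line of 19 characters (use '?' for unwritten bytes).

Answer: eHyqiyABgGi????????

Derivation:
Fragment 1: offset=0 data="eHyqi" -> buffer=eHyqi??????????????
Fragment 2: offset=5 data="yAB" -> buffer=eHyqiyAB???????????
Fragment 3: offset=8 data="gGi" -> buffer=eHyqiyABgGi????????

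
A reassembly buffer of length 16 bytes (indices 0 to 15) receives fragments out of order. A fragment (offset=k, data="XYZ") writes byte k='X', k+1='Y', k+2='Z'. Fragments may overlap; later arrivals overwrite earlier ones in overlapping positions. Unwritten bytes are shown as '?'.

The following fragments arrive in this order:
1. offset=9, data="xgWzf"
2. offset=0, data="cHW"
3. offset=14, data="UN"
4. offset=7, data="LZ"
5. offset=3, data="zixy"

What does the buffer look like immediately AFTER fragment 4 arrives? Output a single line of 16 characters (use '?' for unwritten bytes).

Fragment 1: offset=9 data="xgWzf" -> buffer=?????????xgWzf??
Fragment 2: offset=0 data="cHW" -> buffer=cHW??????xgWzf??
Fragment 3: offset=14 data="UN" -> buffer=cHW??????xgWzfUN
Fragment 4: offset=7 data="LZ" -> buffer=cHW????LZxgWzfUN

Answer: cHW????LZxgWzfUN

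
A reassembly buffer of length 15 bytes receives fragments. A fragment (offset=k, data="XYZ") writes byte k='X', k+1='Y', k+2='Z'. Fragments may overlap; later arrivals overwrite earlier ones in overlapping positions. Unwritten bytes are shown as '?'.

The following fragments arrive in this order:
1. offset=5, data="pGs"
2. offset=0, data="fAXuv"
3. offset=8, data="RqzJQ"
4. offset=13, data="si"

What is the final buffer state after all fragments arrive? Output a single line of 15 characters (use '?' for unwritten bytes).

Fragment 1: offset=5 data="pGs" -> buffer=?????pGs???????
Fragment 2: offset=0 data="fAXuv" -> buffer=fAXuvpGs???????
Fragment 3: offset=8 data="RqzJQ" -> buffer=fAXuvpGsRqzJQ??
Fragment 4: offset=13 data="si" -> buffer=fAXuvpGsRqzJQsi

Answer: fAXuvpGsRqzJQsi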